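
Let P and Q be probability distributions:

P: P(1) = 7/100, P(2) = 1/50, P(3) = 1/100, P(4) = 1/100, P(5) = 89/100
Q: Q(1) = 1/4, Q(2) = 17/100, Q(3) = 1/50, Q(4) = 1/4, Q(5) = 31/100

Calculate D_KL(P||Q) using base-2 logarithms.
1.1074 bits

D_KL(P||Q) = Σ P(x) log₂(P(x)/Q(x))

Computing term by term:
  P(1)·log₂(P(1)/Q(1)) = (7/100)·log₂((7/100)/(1/4)) = -0.12856
  P(2)·log₂(P(2)/Q(2)) = (1/50)·log₂((1/50)/(17/100)) = -0.06175
  P(3)·log₂(P(3)/Q(3)) = (1/100)·log₂((1/100)/(1/50)) = -0.01000
  P(4)·log₂(P(4)/Q(4)) = (1/100)·log₂((1/100)/(1/4)) = -0.04644
  P(5)·log₂(P(5)/Q(5)) = (89/100)·log₂((89/100)/(31/100)) = 1.35417

D_KL(P||Q) = -0.12856 - 0.06175 - 0.01000 - 0.04644 + 1.35417 = 1.10742 ≈ 1.1074 bits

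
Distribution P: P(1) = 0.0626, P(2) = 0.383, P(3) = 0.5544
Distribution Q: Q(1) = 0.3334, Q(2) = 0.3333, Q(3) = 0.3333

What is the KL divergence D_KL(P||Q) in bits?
0.3327 bits

D_KL(P||Q) = Σ P(x) log₂(P(x)/Q(x))

Computing term by term:
  P(1)·log₂(P(1)/Q(1)) = 0.0626·log₂(0.0626/0.3334) = -0.15106
  P(2)·log₂(P(2)/Q(2)) = 0.383·log₂(0.383/0.3333) = 0.07680
  P(3)·log₂(P(3)/Q(3)) = 0.5544·log₂(0.5544/0.3333) = 0.40699

D_KL(P||Q) = -0.15106 + 0.07680 + 0.40699 = 0.33273 ≈ 0.3327 bits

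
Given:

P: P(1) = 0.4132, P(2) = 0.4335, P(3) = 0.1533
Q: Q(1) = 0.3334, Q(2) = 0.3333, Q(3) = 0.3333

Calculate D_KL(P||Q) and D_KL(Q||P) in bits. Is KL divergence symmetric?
D_KL(P||Q) = 0.1205 bits, D_KL(Q||P) = 0.1438 bits. No, KL divergence is not symmetric.

D_KL(P||Q) = Σ P(x) log₂(P(x)/Q(x))

Computing term by term:
  P(1)·log₂(P(1)/Q(1)) = 0.4132·log₂(0.4132/0.3334) = 0.12792
  P(2)·log₂(P(2)/Q(2)) = 0.4335·log₂(0.4335/0.3333) = 0.16439
  P(3)·log₂(P(3)/Q(3)) = 0.1533·log₂(0.1533/0.3333) = -0.17177

D_KL(P||Q) = 0.12792 + 0.16439 - 0.17177 = 0.12054 ≈ 0.1205 bits

D_KL(Q||P) = Σ Q(x) log₂(Q(x)/P(x))

Computing term by term:
  Q(1)·log₂(Q(1)/P(1)) = 0.3334·log₂(0.3334/0.4132) = -0.10322
  Q(2)·log₂(Q(2)/P(2)) = 0.3333·log₂(0.3333/0.4335) = -0.12639
  Q(3)·log₂(Q(3)/P(3)) = 0.3333·log₂(0.3333/0.1533) = 0.37345

D_KL(Q||P) = -0.10322 - 0.12639 + 0.37345 = 0.14384 ≈ 0.1438 bits

These are NOT equal (difference: 0.0233 bits). KL divergence is asymmetric: D_KL(P||Q) ≠ D_KL(Q||P) in general.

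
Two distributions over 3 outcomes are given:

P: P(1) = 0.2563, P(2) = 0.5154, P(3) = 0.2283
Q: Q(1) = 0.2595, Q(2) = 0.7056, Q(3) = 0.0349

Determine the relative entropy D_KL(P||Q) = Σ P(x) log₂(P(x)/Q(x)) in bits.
0.3805 bits

D_KL(P||Q) = Σ P(x) log₂(P(x)/Q(x))

Computing term by term:
  P(1)·log₂(P(1)/Q(1)) = 0.2563·log₂(0.2563/0.2595) = -0.00459
  P(2)·log₂(P(2)/Q(2)) = 0.5154·log₂(0.5154/0.7056) = -0.23356
  P(3)·log₂(P(3)/Q(3)) = 0.2283·log₂(0.2283/0.0349) = 0.61861

D_KL(P||Q) = -0.00459 - 0.23356 + 0.61861 = 0.38046 ≈ 0.3805 bits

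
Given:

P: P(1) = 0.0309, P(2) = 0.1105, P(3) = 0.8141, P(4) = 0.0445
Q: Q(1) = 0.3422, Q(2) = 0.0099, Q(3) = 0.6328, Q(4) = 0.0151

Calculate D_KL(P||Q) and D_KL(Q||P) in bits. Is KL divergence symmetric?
D_KL(P||Q) = 0.6427 bits, D_KL(Q||P) = 0.8992 bits. No, KL divergence is not symmetric.

D_KL(P||Q) = Σ P(x) log₂(P(x)/Q(x))

Computing term by term:
  P(1)·log₂(P(1)/Q(1)) = 0.0309·log₂(0.0309/0.3422) = -0.10720
  P(2)·log₂(P(2)/Q(2)) = 0.1105·log₂(0.1105/0.0099) = 0.38459
  P(3)·log₂(P(3)/Q(3)) = 0.8141·log₂(0.8141/0.6328) = 0.29589
  P(4)·log₂(P(4)/Q(4)) = 0.0445·log₂(0.0445/0.0151) = 0.06939

D_KL(P||Q) = -0.10720 + 0.38459 + 0.29589 + 0.06939 = 0.64267 ≈ 0.6427 bits

D_KL(Q||P) = Σ Q(x) log₂(Q(x)/P(x))

Computing term by term:
  Q(1)·log₂(Q(1)/P(1)) = 0.3422·log₂(0.3422/0.0309) = 1.18715
  Q(2)·log₂(Q(2)/P(2)) = 0.0099·log₂(0.0099/0.1105) = -0.03446
  Q(3)·log₂(Q(3)/P(3)) = 0.6328·log₂(0.6328/0.8141) = -0.23000
  Q(4)·log₂(Q(4)/P(4)) = 0.0151·log₂(0.0151/0.0445) = -0.02354

D_KL(Q||P) = 1.18715 - 0.03446 - 0.23000 - 0.02354 = 0.89915 ≈ 0.8992 bits

These are NOT equal (difference: 0.2565 bits). KL divergence is asymmetric: D_KL(P||Q) ≠ D_KL(Q||P) in general.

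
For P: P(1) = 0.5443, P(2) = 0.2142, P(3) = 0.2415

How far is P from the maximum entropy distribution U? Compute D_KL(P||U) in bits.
0.1361 bits

U(i) = 1/3 for all i

D_KL(P||U) = Σ P(x) log₂(P(x) / (1/3))
           = Σ P(x) log₂(P(x)) + log₂(3)
           = log₂(3) - H(P)

H(P) = -Σ P(x) log₂(P(x)):
  -P(1)·log₂(P(1)) = -(0.5443)·log₂(0.5443) = 0.47764
  -P(2)·log₂(P(2)) = -(0.2142)·log₂(0.2142) = 0.47616
  -P(3)·log₂(P(3)) = -(0.2415)·log₂(0.2415) = 0.49505
H(P) = 0.47764 + 0.47616 + 0.49505 = 1.44885 bits

log₂(3) = 1.58496 bits

D_KL(P||U) = 1.58496 - 1.44885 = 0.13611 ≈ 0.1361 bits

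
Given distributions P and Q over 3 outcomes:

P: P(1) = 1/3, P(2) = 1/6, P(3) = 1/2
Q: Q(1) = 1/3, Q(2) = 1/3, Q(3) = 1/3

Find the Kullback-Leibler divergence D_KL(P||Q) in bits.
0.1258 bits

D_KL(P||Q) = Σ P(x) log₂(P(x)/Q(x))

Computing term by term:
  P(1)·log₂(P(1)/Q(1)) = (1/3)·log₂((1/3)/(1/3)) = 0.00000
  P(2)·log₂(P(2)/Q(2)) = (1/6)·log₂((1/6)/(1/3)) = -0.16667
  P(3)·log₂(P(3)/Q(3)) = (1/2)·log₂((1/2)/(1/3)) = 0.29248

D_KL(P||Q) = 0.00000 - 0.16667 + 0.29248 = 0.12581 ≈ 0.1258 bits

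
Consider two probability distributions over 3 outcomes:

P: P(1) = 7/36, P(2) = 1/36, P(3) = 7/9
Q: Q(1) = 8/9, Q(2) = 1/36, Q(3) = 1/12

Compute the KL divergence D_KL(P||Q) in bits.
2.0800 bits

D_KL(P||Q) = Σ P(x) log₂(P(x)/Q(x))

Computing term by term:
  P(1)·log₂(P(1)/Q(1)) = (7/36)·log₂((7/36)/(8/9)) = -0.42635
  P(2)·log₂(P(2)/Q(2)) = (1/36)·log₂((1/36)/(1/36)) = 0.00000
  P(3)·log₂(P(3)/Q(3)) = (7/9)·log₂((7/9)/(1/12)) = 2.50631

D_KL(P||Q) = -0.42635 + 0.00000 + 2.50631 = 2.07996 ≈ 2.0800 bits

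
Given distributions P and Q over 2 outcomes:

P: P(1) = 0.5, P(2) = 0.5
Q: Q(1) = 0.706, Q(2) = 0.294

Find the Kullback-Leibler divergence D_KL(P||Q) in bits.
0.1342 bits

D_KL(P||Q) = Σ P(x) log₂(P(x)/Q(x))

Computing term by term:
  P(1)·log₂(P(1)/Q(1)) = 0.5·log₂(0.5/0.706) = -0.24887
  P(2)·log₂(P(2)/Q(2)) = 0.5·log₂(0.5/0.294) = 0.38306

D_KL(P||Q) = -0.24887 + 0.38306 = 0.13419 ≈ 0.1342 bits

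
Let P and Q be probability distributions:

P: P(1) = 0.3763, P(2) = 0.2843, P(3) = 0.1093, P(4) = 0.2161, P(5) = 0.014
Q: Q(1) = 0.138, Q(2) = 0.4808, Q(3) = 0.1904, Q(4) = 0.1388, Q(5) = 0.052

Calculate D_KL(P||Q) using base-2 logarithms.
0.3531 bits

D_KL(P||Q) = Σ P(x) log₂(P(x)/Q(x))

Computing term by term:
  P(1)·log₂(P(1)/Q(1)) = 0.3763·log₂(0.3763/0.138) = 0.54459
  P(2)·log₂(P(2)/Q(2)) = 0.2843·log₂(0.2843/0.4808) = -0.21551
  P(3)·log₂(P(3)/Q(3)) = 0.1093·log₂(0.1093/0.1904) = -0.08752
  P(4)·log₂(P(4)/Q(4)) = 0.2161·log₂(0.2161/0.1388) = 0.13802
  P(5)·log₂(P(5)/Q(5)) = 0.014·log₂(0.014/0.052) = -0.02650

D_KL(P||Q) = 0.54459 - 0.21551 - 0.08752 + 0.13802 - 0.02650 = 0.35308 ≈ 0.3531 bits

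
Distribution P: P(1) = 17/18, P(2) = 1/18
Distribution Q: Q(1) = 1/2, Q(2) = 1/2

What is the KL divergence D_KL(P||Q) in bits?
0.6905 bits

D_KL(P||Q) = Σ P(x) log₂(P(x)/Q(x))

Computing term by term:
  P(1)·log₂(P(1)/Q(1)) = (17/18)·log₂((17/18)/(1/2)) = 0.86656
  P(2)·log₂(P(2)/Q(2)) = (1/18)·log₂((1/18)/(1/2)) = -0.17611

D_KL(P||Q) = 0.86656 - 0.17611 = 0.69045 ≈ 0.6905 bits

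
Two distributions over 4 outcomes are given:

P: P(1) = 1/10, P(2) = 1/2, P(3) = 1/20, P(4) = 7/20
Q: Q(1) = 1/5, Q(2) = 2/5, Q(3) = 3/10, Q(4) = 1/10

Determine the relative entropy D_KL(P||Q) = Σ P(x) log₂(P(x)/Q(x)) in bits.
0.5643 bits

D_KL(P||Q) = Σ P(x) log₂(P(x)/Q(x))

Computing term by term:
  P(1)·log₂(P(1)/Q(1)) = (1/10)·log₂((1/10)/(1/5)) = -0.10000
  P(2)·log₂(P(2)/Q(2)) = (1/2)·log₂((1/2)/(2/5)) = 0.16096
  P(3)·log₂(P(3)/Q(3)) = (1/20)·log₂((1/20)/(3/10)) = -0.12925
  P(4)·log₂(P(4)/Q(4)) = (7/20)·log₂((7/20)/(1/10)) = 0.63257

D_KL(P||Q) = -0.10000 + 0.16096 - 0.12925 + 0.63257 = 0.56428 ≈ 0.5643 bits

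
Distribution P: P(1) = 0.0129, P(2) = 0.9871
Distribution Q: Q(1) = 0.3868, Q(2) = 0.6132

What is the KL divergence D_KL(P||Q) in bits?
0.6147 bits

D_KL(P||Q) = Σ P(x) log₂(P(x)/Q(x))

Computing term by term:
  P(1)·log₂(P(1)/Q(1)) = 0.0129·log₂(0.0129/0.3868) = -0.06329
  P(2)·log₂(P(2)/Q(2)) = 0.9871·log₂(0.9871/0.6132) = 0.67798

D_KL(P||Q) = -0.06329 + 0.67798 = 0.61469 ≈ 0.6147 bits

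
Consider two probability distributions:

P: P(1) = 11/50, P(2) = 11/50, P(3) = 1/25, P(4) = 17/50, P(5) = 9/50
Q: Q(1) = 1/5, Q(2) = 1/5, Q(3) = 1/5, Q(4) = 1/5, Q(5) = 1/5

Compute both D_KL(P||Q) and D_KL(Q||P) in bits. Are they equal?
D_KL(P||Q) = 0.2005 bits, D_KL(Q||P) = 0.2867 bits. No, they are not equal.

D_KL(P||Q) = Σ P(x) log₂(P(x)/Q(x))

Computing term by term:
  P(1)·log₂(P(1)/Q(1)) = (11/50)·log₂((11/50)/(1/5)) = 0.03025
  P(2)·log₂(P(2)/Q(2)) = (11/50)·log₂((11/50)/(1/5)) = 0.03025
  P(3)·log₂(P(3)/Q(3)) = (1/25)·log₂((1/25)/(1/5)) = -0.09288
  P(4)·log₂(P(4)/Q(4)) = (17/50)·log₂((17/50)/(1/5)) = 0.26028
  P(5)·log₂(P(5)/Q(5)) = (9/50)·log₂((9/50)/(1/5)) = -0.02736

D_KL(P||Q) = 0.03025 + 0.03025 - 0.09288 + 0.26028 - 0.02736 = 0.20054 ≈ 0.2005 bits

D_KL(Q||P) = Σ Q(x) log₂(Q(x)/P(x))

Computing term by term:
  Q(1)·log₂(Q(1)/P(1)) = (1/5)·log₂((1/5)/(11/50)) = -0.02750
  Q(2)·log₂(Q(2)/P(2)) = (1/5)·log₂((1/5)/(11/50)) = -0.02750
  Q(3)·log₂(Q(3)/P(3)) = (1/5)·log₂((1/5)/(1/25)) = 0.46439
  Q(4)·log₂(Q(4)/P(4)) = (1/5)·log₂((1/5)/(17/50)) = -0.15311
  Q(5)·log₂(Q(5)/P(5)) = (1/5)·log₂((1/5)/(9/50)) = 0.03040

D_KL(Q||P) = -0.02750 - 0.02750 + 0.46439 - 0.15311 + 0.03040 = 0.28668 ≈ 0.2867 bits

These are NOT equal (difference: 0.0862 bits). KL divergence is asymmetric: D_KL(P||Q) ≠ D_KL(Q||P) in general.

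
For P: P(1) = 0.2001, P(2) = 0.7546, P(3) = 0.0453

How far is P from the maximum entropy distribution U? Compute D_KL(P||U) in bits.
0.6117 bits

U(i) = 1/3 for all i

D_KL(P||U) = Σ P(x) log₂(P(x) / (1/3))
           = Σ P(x) log₂(P(x)) + log₂(3)
           = log₂(3) - H(P)

H(P) = -Σ P(x) log₂(P(x)):
  -P(1)·log₂(P(1)) = -(0.2001)·log₂(0.2001) = 0.46447
  -P(2)·log₂(P(2)) = -(0.7546)·log₂(0.7546) = 0.30653
  -P(3)·log₂(P(3)) = -(0.0453)·log₂(0.0453) = 0.20223
H(P) = 0.46447 + 0.30653 + 0.20223 = 0.97323 bits

log₂(3) = 1.58496 bits

D_KL(P||U) = 1.58496 - 0.97323 = 0.61173 ≈ 0.6117 bits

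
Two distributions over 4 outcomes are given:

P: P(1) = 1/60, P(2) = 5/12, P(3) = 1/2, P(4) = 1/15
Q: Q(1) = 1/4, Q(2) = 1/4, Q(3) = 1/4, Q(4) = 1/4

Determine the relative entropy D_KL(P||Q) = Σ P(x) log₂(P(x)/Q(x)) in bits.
0.6148 bits

D_KL(P||Q) = Σ P(x) log₂(P(x)/Q(x))

Computing term by term:
  P(1)·log₂(P(1)/Q(1)) = (1/60)·log₂((1/60)/(1/4)) = -0.06511
  P(2)·log₂(P(2)/Q(2)) = (5/12)·log₂((5/12)/(1/4)) = 0.30707
  P(3)·log₂(P(3)/Q(3)) = (1/2)·log₂((1/2)/(1/4)) = 0.50000
  P(4)·log₂(P(4)/Q(4)) = (1/15)·log₂((1/15)/(1/4)) = -0.12713

D_KL(P||Q) = -0.06511 + 0.30707 + 0.50000 - 0.12713 = 0.61483 ≈ 0.6148 bits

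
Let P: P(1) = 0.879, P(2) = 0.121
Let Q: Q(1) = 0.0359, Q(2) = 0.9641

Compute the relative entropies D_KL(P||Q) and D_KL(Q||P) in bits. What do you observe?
D_KL(P||Q) = 3.6932 bits, D_KL(Q||P) = 2.7210 bits. The two directions give different values (D_KL(P||Q) exceeds D_KL(Q||P) by 0.9722 bits): KL divergence is asymmetric.

D_KL(P||Q) = Σ P(x) log₂(P(x)/Q(x))

Computing term by term:
  P(1)·log₂(P(1)/Q(1)) = 0.879·log₂(0.879/0.0359) = 4.05554
  P(2)·log₂(P(2)/Q(2)) = 0.121·log₂(0.121/0.9641) = -0.36230

D_KL(P||Q) = 4.05554 - 0.36230 = 3.69324 ≈ 3.6932 bits

D_KL(Q||P) = Σ Q(x) log₂(Q(x)/P(x))

Computing term by term:
  Q(1)·log₂(Q(1)/P(1)) = 0.0359·log₂(0.0359/0.879) = -0.16564
  Q(2)·log₂(Q(2)/P(2)) = 0.9641·log₂(0.9641/0.121) = 2.88668

D_KL(Q||P) = -0.16564 + 2.88668 = 2.72104 ≈ 2.7210 bits

These are NOT equal (difference: 0.9722 bits). KL divergence is asymmetric: D_KL(P||Q) ≠ D_KL(Q||P) in general.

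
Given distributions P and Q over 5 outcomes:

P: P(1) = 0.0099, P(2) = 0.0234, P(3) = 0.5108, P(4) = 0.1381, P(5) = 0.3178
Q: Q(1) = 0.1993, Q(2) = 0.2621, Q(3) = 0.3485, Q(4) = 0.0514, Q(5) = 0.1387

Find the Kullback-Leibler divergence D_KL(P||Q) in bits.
0.7344 bits

D_KL(P||Q) = Σ P(x) log₂(P(x)/Q(x))

Computing term by term:
  P(1)·log₂(P(1)/Q(1)) = 0.0099·log₂(0.0099/0.1993) = -0.04288
  P(2)·log₂(P(2)/Q(2)) = 0.0234·log₂(0.0234/0.2621) = -0.08156
  P(3)·log₂(P(3)/Q(3)) = 0.5108·log₂(0.5108/0.3485) = 0.28176
  P(4)·log₂(P(4)/Q(4)) = 0.1381·log₂(0.1381/0.0514) = 0.19691
  P(5)·log₂(P(5)/Q(5)) = 0.3178·log₂(0.3178/0.1387) = 0.38014

D_KL(P||Q) = -0.04288 - 0.08156 + 0.28176 + 0.19691 + 0.38014 = 0.73437 ≈ 0.7344 bits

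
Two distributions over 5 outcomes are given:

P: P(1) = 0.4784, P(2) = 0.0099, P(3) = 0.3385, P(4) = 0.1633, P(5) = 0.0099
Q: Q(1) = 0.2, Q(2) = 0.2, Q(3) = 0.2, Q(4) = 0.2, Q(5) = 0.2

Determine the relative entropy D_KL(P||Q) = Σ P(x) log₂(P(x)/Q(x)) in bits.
0.7253 bits

D_KL(P||Q) = Σ P(x) log₂(P(x)/Q(x))

Computing term by term:
  P(1)·log₂(P(1)/Q(1)) = 0.4784·log₂(0.4784/0.2) = 0.60193
  P(2)·log₂(P(2)/Q(2)) = 0.0099·log₂(0.0099/0.2) = -0.04293
  P(3)·log₂(P(3)/Q(3)) = 0.3385·log₂(0.3385/0.2) = 0.25697
  P(4)·log₂(P(4)/Q(4)) = 0.1633·log₂(0.1633/0.2) = -0.04776
  P(5)·log₂(P(5)/Q(5)) = 0.0099·log₂(0.0099/0.2) = -0.04293

D_KL(P||Q) = 0.60193 - 0.04293 + 0.25697 - 0.04776 - 0.04293 = 0.72528 ≈ 0.7253 bits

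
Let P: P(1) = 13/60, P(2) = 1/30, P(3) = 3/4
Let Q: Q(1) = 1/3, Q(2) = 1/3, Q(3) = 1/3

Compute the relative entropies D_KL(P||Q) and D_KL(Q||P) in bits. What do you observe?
D_KL(P||Q) = 0.6321 bits, D_KL(Q||P) = 0.9245 bits. The two directions give different values (D_KL(Q||P) exceeds D_KL(P||Q) by 0.2924 bits): KL divergence is asymmetric.

D_KL(P||Q) = Σ P(x) log₂(P(x)/Q(x))

Computing term by term:
  P(1)·log₂(P(1)/Q(1)) = (13/60)·log₂((13/60)/(1/3)) = -0.13466
  P(2)·log₂(P(2)/Q(2)) = (1/30)·log₂((1/30)/(1/3)) = -0.11073
  P(3)·log₂(P(3)/Q(3)) = (3/4)·log₂((3/4)/(1/3)) = 0.87744

D_KL(P||Q) = -0.13466 - 0.11073 + 0.87744 = 0.63205 ≈ 0.6321 bits

D_KL(Q||P) = Σ Q(x) log₂(Q(x)/P(x))

Computing term by term:
  Q(1)·log₂(Q(1)/P(1)) = (1/3)·log₂((1/3)/(13/60)) = 0.20716
  Q(2)·log₂(Q(2)/P(2)) = (1/3)·log₂((1/3)/(1/30)) = 1.10731
  Q(3)·log₂(Q(3)/P(3)) = (1/3)·log₂((1/3)/(3/4)) = -0.38998

D_KL(Q||P) = 0.20716 + 1.10731 - 0.38998 = 0.92449 ≈ 0.9245 bits

These are NOT equal (difference: 0.2924 bits). KL divergence is asymmetric: D_KL(P||Q) ≠ D_KL(Q||P) in general.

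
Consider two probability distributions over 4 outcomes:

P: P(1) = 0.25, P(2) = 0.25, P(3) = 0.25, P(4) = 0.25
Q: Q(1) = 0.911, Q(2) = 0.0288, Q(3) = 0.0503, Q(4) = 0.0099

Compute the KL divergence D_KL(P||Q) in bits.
2.0560 bits

D_KL(P||Q) = Σ P(x) log₂(P(x)/Q(x))

Computing term by term:
  P(1)·log₂(P(1)/Q(1)) = 0.25·log₂(0.25/0.911) = -0.46638
  P(2)·log₂(P(2)/Q(2)) = 0.25·log₂(0.25/0.0288) = 0.77945
  P(3)·log₂(P(3)/Q(3)) = 0.25·log₂(0.25/0.0503) = 0.57832
  P(4)·log₂(P(4)/Q(4)) = 0.25·log₂(0.25/0.0099) = 1.16459

D_KL(P||Q) = -0.46638 + 0.77945 + 0.57832 + 1.16459 = 2.05598 ≈ 2.0560 bits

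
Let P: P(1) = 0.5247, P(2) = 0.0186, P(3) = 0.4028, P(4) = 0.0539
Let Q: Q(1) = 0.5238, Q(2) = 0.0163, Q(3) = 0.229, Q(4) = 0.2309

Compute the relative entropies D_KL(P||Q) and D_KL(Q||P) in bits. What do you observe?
D_KL(P||Q) = 0.2199 bits, D_KL(Q||P) = 0.2937 bits. The two directions give different values (D_KL(Q||P) exceeds D_KL(P||Q) by 0.0738 bits): KL divergence is asymmetric.

D_KL(P||Q) = Σ P(x) log₂(P(x)/Q(x))

Computing term by term:
  P(1)·log₂(P(1)/Q(1)) = 0.5247·log₂(0.5247/0.5238) = 0.00130
  P(2)·log₂(P(2)/Q(2)) = 0.0186·log₂(0.0186/0.0163) = 0.00354
  P(3)·log₂(P(3)/Q(3)) = 0.4028·log₂(0.4028/0.229) = 0.32817
  P(4)·log₂(P(4)/Q(4)) = 0.0539·log₂(0.0539/0.2309) = -0.11313

D_KL(P||Q) = 0.00130 + 0.00354 + 0.32817 - 0.11313 = 0.21988 ≈ 0.2199 bits

D_KL(Q||P) = Σ Q(x) log₂(Q(x)/P(x))

Computing term by term:
  Q(1)·log₂(Q(1)/P(1)) = 0.5238·log₂(0.5238/0.5247) = -0.00130
  Q(2)·log₂(Q(2)/P(2)) = 0.0163·log₂(0.0163/0.0186) = -0.00310
  Q(3)·log₂(Q(3)/P(3)) = 0.229·log₂(0.229/0.4028) = -0.18657
  Q(4)·log₂(Q(4)/P(4)) = 0.2309·log₂(0.2309/0.0539) = 0.48464

D_KL(Q||P) = -0.00130 - 0.00310 - 0.18657 + 0.48464 = 0.29367 ≈ 0.2937 bits

These are NOT equal (difference: 0.0738 bits). KL divergence is asymmetric: D_KL(P||Q) ≠ D_KL(Q||P) in general.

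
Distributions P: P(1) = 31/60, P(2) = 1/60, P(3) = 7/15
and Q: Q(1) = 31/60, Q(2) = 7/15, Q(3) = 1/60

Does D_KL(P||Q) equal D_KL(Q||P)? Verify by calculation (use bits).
D_KL(P||Q) = 2.1633 bits, D_KL(Q||P) = 2.1633 bits. Yes — for this pair D_KL(P||Q) = D_KL(Q||P).

D_KL(P||Q) = Σ P(x) log₂(P(x)/Q(x))

Computing term by term:
  P(1)·log₂(P(1)/Q(1)) = (31/60)·log₂((31/60)/(31/60)) = 0.00000
  P(2)·log₂(P(2)/Q(2)) = (1/60)·log₂((1/60)/(7/15)) = -0.08012
  P(3)·log₂(P(3)/Q(3)) = (7/15)·log₂((7/15)/(1/60)) = 2.24343

D_KL(P||Q) = 0.00000 - 0.08012 + 2.24343 = 2.16331 ≈ 2.1633 bits

D_KL(Q||P) = Σ Q(x) log₂(Q(x)/P(x))

Computing term by term:
  Q(1)·log₂(Q(1)/P(1)) = (31/60)·log₂((31/60)/(31/60)) = 0.00000
  Q(2)·log₂(Q(2)/P(2)) = (7/15)·log₂((7/15)/(1/60)) = 2.24343
  Q(3)·log₂(Q(3)/P(3)) = (1/60)·log₂((1/60)/(7/15)) = -0.08012

D_KL(Q||P) = 0.00000 + 2.24343 - 0.08012 = 2.16331 ≈ 2.1633 bits

These ARE equal here. Q is P with outcomes relabeled (Q(2) = P(3), Q(3) = P(2)) by a relabeling that is its own inverse, so the two sums contain exactly the same terms in a different order. This is a special case — KL divergence is not symmetric in general: D_KL(P||Q) ≠ D_KL(Q||P) for most P, Q.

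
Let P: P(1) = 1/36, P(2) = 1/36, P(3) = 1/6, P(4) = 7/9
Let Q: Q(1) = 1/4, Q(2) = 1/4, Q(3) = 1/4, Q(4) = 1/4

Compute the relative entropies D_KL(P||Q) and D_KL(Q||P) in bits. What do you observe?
D_KL(P||Q) = 1.0000 bits, D_KL(Q||P) = 1.3218 bits. The two directions give different values (D_KL(Q||P) exceeds D_KL(P||Q) by 0.3218 bits): KL divergence is asymmetric.

D_KL(P||Q) = Σ P(x) log₂(P(x)/Q(x))

Computing term by term:
  P(1)·log₂(P(1)/Q(1)) = (1/36)·log₂((1/36)/(1/4)) = -0.08805
  P(2)·log₂(P(2)/Q(2)) = (1/36)·log₂((1/36)/(1/4)) = -0.08805
  P(3)·log₂(P(3)/Q(3)) = (1/6)·log₂((1/6)/(1/4)) = -0.09749
  P(4)·log₂(P(4)/Q(4)) = (7/9)·log₂((7/9)/(1/4)) = 1.27356

D_KL(P||Q) = -0.08805 - 0.08805 - 0.09749 + 1.27356 = 0.99997 ≈ 1.0000 bits

D_KL(Q||P) = Σ Q(x) log₂(Q(x)/P(x))

Computing term by term:
  Q(1)·log₂(Q(1)/P(1)) = (1/4)·log₂((1/4)/(1/36)) = 0.79248
  Q(2)·log₂(Q(2)/P(2)) = (1/4)·log₂((1/4)/(1/36)) = 0.79248
  Q(3)·log₂(Q(3)/P(3)) = (1/4)·log₂((1/4)/(1/6)) = 0.14624
  Q(4)·log₂(Q(4)/P(4)) = (1/4)·log₂((1/4)/(7/9)) = -0.40936

D_KL(Q||P) = 0.79248 + 0.79248 + 0.14624 - 0.40936 = 1.32184 ≈ 1.3218 bits

These are NOT equal (difference: 0.3218 bits). KL divergence is asymmetric: D_KL(P||Q) ≠ D_KL(Q||P) in general.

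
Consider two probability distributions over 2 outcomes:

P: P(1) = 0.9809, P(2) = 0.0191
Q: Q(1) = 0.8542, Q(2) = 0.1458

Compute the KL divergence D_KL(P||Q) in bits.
0.1397 bits

D_KL(P||Q) = Σ P(x) log₂(P(x)/Q(x))

Computing term by term:
  P(1)·log₂(P(1)/Q(1)) = 0.9809·log₂(0.9809/0.8542) = 0.19572
  P(2)·log₂(P(2)/Q(2)) = 0.0191·log₂(0.0191/0.1458) = -0.05601

D_KL(P||Q) = 0.19572 - 0.05601 = 0.13971 ≈ 0.1397 bits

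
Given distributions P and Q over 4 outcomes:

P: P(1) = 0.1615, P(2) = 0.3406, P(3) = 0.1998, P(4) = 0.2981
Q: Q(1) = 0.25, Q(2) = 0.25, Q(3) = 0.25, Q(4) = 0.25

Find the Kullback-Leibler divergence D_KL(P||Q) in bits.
0.0612 bits

D_KL(P||Q) = Σ P(x) log₂(P(x)/Q(x))

Computing term by term:
  P(1)·log₂(P(1)/Q(1)) = 0.1615·log₂(0.1615/0.25) = -0.10181
  P(2)·log₂(P(2)/Q(2)) = 0.3406·log₂(0.3406/0.25) = 0.15196
  P(3)·log₂(P(3)/Q(3)) = 0.1998·log₂(0.1998/0.25) = -0.06461
  P(4)·log₂(P(4)/Q(4)) = 0.2981·log₂(0.2981/0.25) = 0.07568

D_KL(P||Q) = -0.10181 + 0.15196 - 0.06461 + 0.07568 = 0.06122 ≈ 0.0612 bits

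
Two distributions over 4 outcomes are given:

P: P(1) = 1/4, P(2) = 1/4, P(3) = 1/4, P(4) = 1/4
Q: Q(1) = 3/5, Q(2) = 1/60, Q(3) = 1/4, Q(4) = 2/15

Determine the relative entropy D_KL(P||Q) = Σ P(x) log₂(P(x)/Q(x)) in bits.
0.8877 bits

D_KL(P||Q) = Σ P(x) log₂(P(x)/Q(x))

Computing term by term:
  P(1)·log₂(P(1)/Q(1)) = (1/4)·log₂((1/4)/(3/5)) = -0.31576
  P(2)·log₂(P(2)/Q(2)) = (1/4)·log₂((1/4)/(1/60)) = 0.97672
  P(3)·log₂(P(3)/Q(3)) = (1/4)·log₂((1/4)/(1/4)) = 0.00000
  P(4)·log₂(P(4)/Q(4)) = (1/4)·log₂((1/4)/(2/15)) = 0.22672

D_KL(P||Q) = -0.31576 + 0.97672 + 0.00000 + 0.22672 = 0.88768 ≈ 0.8877 bits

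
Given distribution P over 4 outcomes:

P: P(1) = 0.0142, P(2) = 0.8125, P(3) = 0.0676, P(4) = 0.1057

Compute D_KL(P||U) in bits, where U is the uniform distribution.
1.0640 bits

U(i) = 1/4 for all i

D_KL(P||U) = Σ P(x) log₂(P(x) / (1/4))
           = Σ P(x) log₂(P(x)) + log₂(4)
           = log₂(4) - H(P)

H(P) = -Σ P(x) log₂(P(x)):
  -P(1)·log₂(P(1)) = -(0.0142)·log₂(0.0142) = 0.08716
  -P(2)·log₂(P(2)) = -(0.8125)·log₂(0.8125) = 0.24339
  -P(3)·log₂(P(3)) = -(0.0676)·log₂(0.0676) = 0.26275
  -P(4)·log₂(P(4)) = -(0.1057)·log₂(0.1057) = 0.34267
H(P) = 0.08716 + 0.24339 + 0.26275 + 0.34267 = 0.93597 bits

log₂(4) = 2.00000 bits

D_KL(P||U) = 2.00000 - 0.93597 = 1.06403 ≈ 1.0640 bits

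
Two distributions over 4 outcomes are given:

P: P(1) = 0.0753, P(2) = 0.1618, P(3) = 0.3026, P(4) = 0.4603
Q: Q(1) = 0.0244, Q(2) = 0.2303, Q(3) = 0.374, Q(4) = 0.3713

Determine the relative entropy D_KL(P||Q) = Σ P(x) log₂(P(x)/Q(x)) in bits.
0.0902 bits

D_KL(P||Q) = Σ P(x) log₂(P(x)/Q(x))

Computing term by term:
  P(1)·log₂(P(1)/Q(1)) = 0.0753·log₂(0.0753/0.0244) = 0.12242
  P(2)·log₂(P(2)/Q(2)) = 0.1618·log₂(0.1618/0.2303) = -0.08241
  P(3)·log₂(P(3)/Q(3)) = 0.3026·log₂(0.3026/0.374) = -0.09248
  P(4)·log₂(P(4)/Q(4)) = 0.4603·log₂(0.4603/0.3713) = 0.14269

D_KL(P||Q) = 0.12242 - 0.08241 - 0.09248 + 0.14269 = 0.09022 ≈ 0.0902 bits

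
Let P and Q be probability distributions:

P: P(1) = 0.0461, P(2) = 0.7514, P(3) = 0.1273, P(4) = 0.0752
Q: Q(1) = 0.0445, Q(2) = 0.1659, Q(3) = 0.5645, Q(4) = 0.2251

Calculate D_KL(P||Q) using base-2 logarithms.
1.2474 bits

D_KL(P||Q) = Σ P(x) log₂(P(x)/Q(x))

Computing term by term:
  P(1)·log₂(P(1)/Q(1)) = 0.0461·log₂(0.0461/0.0445) = 0.00235
  P(2)·log₂(P(2)/Q(2)) = 0.7514·log₂(0.7514/0.1659) = 1.63750
  P(3)·log₂(P(3)/Q(3)) = 0.1273·log₂(0.1273/0.5645) = -0.27353
  P(4)·log₂(P(4)/Q(4)) = 0.0752·log₂(0.0752/0.2251) = -0.11895

D_KL(P||Q) = 0.00235 + 1.63750 - 0.27353 - 0.11895 = 1.24737 ≈ 1.2474 bits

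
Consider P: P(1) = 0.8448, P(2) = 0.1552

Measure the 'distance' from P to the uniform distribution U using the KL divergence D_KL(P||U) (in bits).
0.3773 bits

U(i) = 1/2 for all i

D_KL(P||U) = Σ P(x) log₂(P(x) / (1/2))
           = Σ P(x) log₂(P(x)) + log₂(2)
           = log₂(2) - H(P)

H(P) = -Σ P(x) log₂(P(x)):
  -P(1)·log₂(P(1)) = -(0.8448)·log₂(0.8448) = 0.20556
  -P(2)·log₂(P(2)) = -(0.1552)·log₂(0.1552) = 0.41715
H(P) = 0.20556 + 0.41715 = 0.62271 bits

log₂(2) = 1.00000 bits

D_KL(P||U) = 1.00000 - 0.62271 = 0.37729 ≈ 0.3773 bits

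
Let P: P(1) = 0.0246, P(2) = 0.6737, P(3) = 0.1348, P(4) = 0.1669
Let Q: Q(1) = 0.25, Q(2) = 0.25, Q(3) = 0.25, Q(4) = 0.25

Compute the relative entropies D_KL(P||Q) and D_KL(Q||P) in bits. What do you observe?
D_KL(P||Q) = 0.6638 bits, D_KL(Q||P) = 0.8473 bits. The two directions give different values (D_KL(Q||P) exceeds D_KL(P||Q) by 0.1835 bits): KL divergence is asymmetric.

D_KL(P||Q) = Σ P(x) log₂(P(x)/Q(x))

Computing term by term:
  P(1)·log₂(P(1)/Q(1)) = 0.0246·log₂(0.0246/0.25) = -0.08229
  P(2)·log₂(P(2)/Q(2)) = 0.6737·log₂(0.6737/0.25) = 0.96351
  P(3)·log₂(P(3)/Q(3)) = 0.1348·log₂(0.1348/0.25) = -0.12012
  P(4)·log₂(P(4)/Q(4)) = 0.1669·log₂(0.1669/0.25) = -0.09729

D_KL(P||Q) = -0.08229 + 0.96351 - 0.12012 - 0.09729 = 0.66381 ≈ 0.6638 bits

D_KL(Q||P) = Σ Q(x) log₂(Q(x)/P(x))

Computing term by term:
  Q(1)·log₂(Q(1)/P(1)) = 0.25·log₂(0.25/0.0246) = 0.83630
  Q(2)·log₂(Q(2)/P(2)) = 0.25·log₂(0.25/0.6737) = -0.35754
  Q(3)·log₂(Q(3)/P(3)) = 0.25·log₂(0.25/0.1348) = 0.22278
  Q(4)·log₂(Q(4)/P(4)) = 0.25·log₂(0.25/0.1669) = 0.14574

D_KL(Q||P) = 0.83630 - 0.35754 + 0.22278 + 0.14574 = 0.84728 ≈ 0.8473 bits

These are NOT equal (difference: 0.1835 bits). KL divergence is asymmetric: D_KL(P||Q) ≠ D_KL(Q||P) in general.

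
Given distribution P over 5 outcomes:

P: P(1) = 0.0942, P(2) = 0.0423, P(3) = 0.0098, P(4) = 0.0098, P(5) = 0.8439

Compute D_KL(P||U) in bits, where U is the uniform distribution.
1.4704 bits

U(i) = 1/5 for all i

D_KL(P||U) = Σ P(x) log₂(P(x) / (1/5))
           = Σ P(x) log₂(P(x)) + log₂(5)
           = log₂(5) - H(P)

H(P) = -Σ P(x) log₂(P(x)):
  -P(1)·log₂(P(1)) = -(0.0942)·log₂(0.0942) = 0.32105
  -P(2)·log₂(P(2)) = -(0.0423)·log₂(0.0423) = 0.19302
  -P(3)·log₂(P(3)) = -(0.0098)·log₂(0.0098) = 0.06540
  -P(4)·log₂(P(4)) = -(0.0098)·log₂(0.0098) = 0.06540
  -P(5)·log₂(P(5)) = -(0.8439)·log₂(0.8439) = 0.20663
H(P) = 0.32105 + 0.19302 + 0.06540 + 0.06540 + 0.20663 = 0.85150 bits

log₂(5) = 2.32193 bits

D_KL(P||U) = 2.32193 - 0.85150 = 1.47043 ≈ 1.4704 bits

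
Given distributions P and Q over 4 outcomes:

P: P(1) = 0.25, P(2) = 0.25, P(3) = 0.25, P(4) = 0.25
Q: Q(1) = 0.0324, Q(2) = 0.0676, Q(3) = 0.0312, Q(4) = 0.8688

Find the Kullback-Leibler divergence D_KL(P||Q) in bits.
1.5100 bits

D_KL(P||Q) = Σ P(x) log₂(P(x)/Q(x))

Computing term by term:
  P(1)·log₂(P(1)/Q(1)) = 0.25·log₂(0.25/0.0324) = 0.73697
  P(2)·log₂(P(2)/Q(2)) = 0.25·log₂(0.25/0.0676) = 0.47171
  P(3)·log₂(P(3)/Q(3)) = 0.25·log₂(0.25/0.0312) = 0.75058
  P(4)·log₂(P(4)/Q(4)) = 0.25·log₂(0.25/0.8688) = -0.44927

D_KL(P||Q) = 0.73697 + 0.47171 + 0.75058 - 0.44927 = 1.50999 ≈ 1.5100 bits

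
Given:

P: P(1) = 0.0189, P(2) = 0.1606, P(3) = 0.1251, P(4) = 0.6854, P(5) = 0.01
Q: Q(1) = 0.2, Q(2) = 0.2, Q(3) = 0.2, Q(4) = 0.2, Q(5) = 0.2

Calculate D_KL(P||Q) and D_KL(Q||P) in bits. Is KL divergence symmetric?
D_KL(P||Q) = 0.9749 bits, D_KL(Q||P) = 1.3884 bits. No, KL divergence is not symmetric.

D_KL(P||Q) = Σ P(x) log₂(P(x)/Q(x))

Computing term by term:
  P(1)·log₂(P(1)/Q(1)) = 0.0189·log₂(0.0189/0.2) = -0.06433
  P(2)·log₂(P(2)/Q(2)) = 0.1606·log₂(0.1606/0.2) = -0.05083
  P(3)·log₂(P(3)/Q(3)) = 0.1251·log₂(0.1251/0.2) = -0.08468
  P(4)·log₂(P(4)/Q(4)) = 0.6854·log₂(0.6854/0.2) = 1.21792
  P(5)·log₂(P(5)/Q(5)) = 0.01·log₂(0.01/0.2) = -0.04322

D_KL(P||Q) = -0.06433 - 0.05083 - 0.08468 + 1.21792 - 0.04322 = 0.97486 ≈ 0.9749 bits

D_KL(Q||P) = Σ Q(x) log₂(Q(x)/P(x))

Computing term by term:
  Q(1)·log₂(Q(1)/P(1)) = 0.2·log₂(0.2/0.0189) = 0.68071
  Q(2)·log₂(Q(2)/P(2)) = 0.2·log₂(0.2/0.1606) = 0.06331
  Q(3)·log₂(Q(3)/P(3)) = 0.2·log₂(0.2/0.1251) = 0.13538
  Q(4)·log₂(Q(4)/P(4)) = 0.2·log₂(0.2/0.6854) = -0.35539
  Q(5)·log₂(Q(5)/P(5)) = 0.2·log₂(0.2/0.01) = 0.86439

D_KL(Q||P) = 0.68071 + 0.06331 + 0.13538 - 0.35539 + 0.86439 = 1.38840 ≈ 1.3884 bits

These are NOT equal (difference: 0.4135 bits). KL divergence is asymmetric: D_KL(P||Q) ≠ D_KL(Q||P) in general.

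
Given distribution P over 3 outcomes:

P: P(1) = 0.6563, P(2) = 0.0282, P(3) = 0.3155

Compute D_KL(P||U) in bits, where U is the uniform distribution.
0.5160 bits

U(i) = 1/3 for all i

D_KL(P||U) = Σ P(x) log₂(P(x) / (1/3))
           = Σ P(x) log₂(P(x)) + log₂(3)
           = log₂(3) - H(P)

H(P) = -Σ P(x) log₂(P(x)):
  -P(1)·log₂(P(1)) = -(0.6563)·log₂(0.6563) = 0.39875
  -P(2)·log₂(P(2)) = -(0.0282)·log₂(0.0282) = 0.14518
  -P(3)·log₂(P(3)) = -(0.3155)·log₂(0.3155) = 0.52508
H(P) = 0.39875 + 0.14518 + 0.52508 = 1.06901 bits

log₂(3) = 1.58496 bits

D_KL(P||U) = 1.58496 - 1.06901 = 0.51595 ≈ 0.5160 bits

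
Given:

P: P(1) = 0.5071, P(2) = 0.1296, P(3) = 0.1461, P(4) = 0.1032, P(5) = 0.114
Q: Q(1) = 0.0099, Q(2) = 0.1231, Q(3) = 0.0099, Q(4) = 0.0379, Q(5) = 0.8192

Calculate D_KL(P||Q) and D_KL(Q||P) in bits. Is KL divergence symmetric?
D_KL(P||Q) = 3.2814 bits, D_KL(Q||P) = 2.1722 bits. No, KL divergence is not symmetric.

D_KL(P||Q) = Σ P(x) log₂(P(x)/Q(x))

Computing term by term:
  P(1)·log₂(P(1)/Q(1)) = 0.5071·log₂(0.5071/0.0099) = 2.87967
  P(2)·log₂(P(2)/Q(2)) = 0.1296·log₂(0.1296/0.1231) = 0.00962
  P(3)·log₂(P(3)/Q(3)) = 0.1461·log₂(0.1461/0.0099) = 0.56736
  P(4)·log₂(P(4)/Q(4)) = 0.1032·log₂(0.1032/0.0379) = 0.14914
  P(5)·log₂(P(5)/Q(5)) = 0.114·log₂(0.114/0.8192) = -0.32435

D_KL(P||Q) = 2.87967 + 0.00962 + 0.56736 + 0.14914 - 0.32435 = 3.28144 ≈ 3.2814 bits

D_KL(Q||P) = Σ Q(x) log₂(Q(x)/P(x))

Computing term by term:
  Q(1)·log₂(Q(1)/P(1)) = 0.0099·log₂(0.0099/0.5071) = -0.05622
  Q(2)·log₂(Q(2)/P(2)) = 0.1231·log₂(0.1231/0.1296) = -0.00914
  Q(3)·log₂(Q(3)/P(3)) = 0.0099·log₂(0.0099/0.1461) = -0.03845
  Q(4)·log₂(Q(4)/P(4)) = 0.0379·log₂(0.0379/0.1032) = -0.05477
  Q(5)·log₂(Q(5)/P(5)) = 0.8192·log₂(0.8192/0.114) = 2.33077

D_KL(Q||P) = -0.05622 - 0.00914 - 0.03845 - 0.05477 + 2.33077 = 2.17219 ≈ 2.1722 bits

These are NOT equal (difference: 1.1092 bits). KL divergence is asymmetric: D_KL(P||Q) ≠ D_KL(Q||P) in general.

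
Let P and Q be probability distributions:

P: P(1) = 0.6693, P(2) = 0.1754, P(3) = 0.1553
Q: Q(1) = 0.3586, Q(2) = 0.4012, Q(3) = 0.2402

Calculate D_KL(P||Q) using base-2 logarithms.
0.2955 bits

D_KL(P||Q) = Σ P(x) log₂(P(x)/Q(x))

Computing term by term:
  P(1)·log₂(P(1)/Q(1)) = 0.6693·log₂(0.6693/0.3586) = 0.60256
  P(2)·log₂(P(2)/Q(2)) = 0.1754·log₂(0.1754/0.4012) = -0.20937
  P(3)·log₂(P(3)/Q(3)) = 0.1553·log₂(0.1553/0.2402) = -0.09771

D_KL(P||Q) = 0.60256 - 0.20937 - 0.09771 = 0.29548 ≈ 0.2955 bits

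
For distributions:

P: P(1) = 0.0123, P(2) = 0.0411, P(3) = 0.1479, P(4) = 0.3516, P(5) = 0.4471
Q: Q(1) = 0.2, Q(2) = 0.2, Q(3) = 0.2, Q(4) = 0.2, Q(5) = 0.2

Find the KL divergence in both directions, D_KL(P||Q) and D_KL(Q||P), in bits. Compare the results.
D_KL(P||Q) = 0.5974 bits, D_KL(Q||P) = 0.9534 bits. D_KL(Q||P) is larger than D_KL(P||Q) by 0.3560 bits; the two directions differ.

D_KL(P||Q) = Σ P(x) log₂(P(x)/Q(x))

Computing term by term:
  P(1)·log₂(P(1)/Q(1)) = 0.0123·log₂(0.0123/0.2) = -0.04949
  P(2)·log₂(P(2)/Q(2)) = 0.0411·log₂(0.0411/0.2) = -0.09382
  P(3)·log₂(P(3)/Q(3)) = 0.1479·log₂(0.1479/0.2) = -0.06439
  P(4)·log₂(P(4)/Q(4)) = 0.3516·log₂(0.3516/0.2) = 0.28618
  P(5)·log₂(P(5)/Q(5)) = 0.4471·log₂(0.4471/0.2) = 0.51890

D_KL(P||Q) = -0.04949 - 0.09382 - 0.06439 + 0.28618 + 0.51890 = 0.59738 ≈ 0.5974 bits

D_KL(Q||P) = Σ Q(x) log₂(Q(x)/P(x))

Computing term by term:
  Q(1)·log₂(Q(1)/P(1)) = 0.2·log₂(0.2/0.0123) = 0.80465
  Q(2)·log₂(Q(2)/P(2)) = 0.2·log₂(0.2/0.0411) = 0.45656
  Q(3)·log₂(Q(3)/P(3)) = 0.2·log₂(0.2/0.1479) = 0.08708
  Q(4)·log₂(Q(4)/P(4)) = 0.2·log₂(0.2/0.3516) = -0.16279
  Q(5)·log₂(Q(5)/P(5)) = 0.2·log₂(0.2/0.4471) = -0.23212

D_KL(Q||P) = 0.80465 + 0.45656 + 0.08708 - 0.16279 - 0.23212 = 0.95338 ≈ 0.9534 bits

These are NOT equal (difference: 0.3560 bits). KL divergence is asymmetric: D_KL(P||Q) ≠ D_KL(Q||P) in general.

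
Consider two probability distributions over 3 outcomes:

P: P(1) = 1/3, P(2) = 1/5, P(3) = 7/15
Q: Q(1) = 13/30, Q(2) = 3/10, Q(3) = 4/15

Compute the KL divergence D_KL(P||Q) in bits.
0.1336 bits

D_KL(P||Q) = Σ P(x) log₂(P(x)/Q(x))

Computing term by term:
  P(1)·log₂(P(1)/Q(1)) = (1/3)·log₂((1/3)/(13/30)) = -0.12617
  P(2)·log₂(P(2)/Q(2)) = (1/5)·log₂((1/5)/(3/10)) = -0.11699
  P(3)·log₂(P(3)/Q(3)) = (7/15)·log₂((7/15)/(4/15)) = 0.37677

D_KL(P||Q) = -0.12617 - 0.11699 + 0.37677 = 0.13361 ≈ 0.1336 bits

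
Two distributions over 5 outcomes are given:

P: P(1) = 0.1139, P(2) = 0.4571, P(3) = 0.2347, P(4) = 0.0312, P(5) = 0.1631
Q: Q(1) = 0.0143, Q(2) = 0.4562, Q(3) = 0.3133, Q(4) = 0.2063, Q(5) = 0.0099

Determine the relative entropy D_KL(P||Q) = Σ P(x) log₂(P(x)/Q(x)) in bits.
0.8187 bits

D_KL(P||Q) = Σ P(x) log₂(P(x)/Q(x))

Computing term by term:
  P(1)·log₂(P(1)/Q(1)) = 0.1139·log₂(0.1139/0.0143) = 0.34098
  P(2)·log₂(P(2)/Q(2)) = 0.4571·log₂(0.4571/0.4562) = 0.00130
  P(3)·log₂(P(3)/Q(3)) = 0.2347·log₂(0.2347/0.3133) = -0.09781
  P(4)·log₂(P(4)/Q(4)) = 0.0312·log₂(0.0312/0.2063) = -0.08502
  P(5)·log₂(P(5)/Q(5)) = 0.1631·log₂(0.1631/0.0099) = 0.65928

D_KL(P||Q) = 0.34098 + 0.00130 - 0.09781 - 0.08502 + 0.65928 = 0.81873 ≈ 0.8187 bits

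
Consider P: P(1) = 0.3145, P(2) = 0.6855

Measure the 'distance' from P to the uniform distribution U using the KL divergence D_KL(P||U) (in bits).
0.1017 bits

U(i) = 1/2 for all i

D_KL(P||U) = Σ P(x) log₂(P(x) / (1/2))
           = Σ P(x) log₂(P(x)) + log₂(2)
           = log₂(2) - H(P)

H(P) = -Σ P(x) log₂(P(x)):
  -P(1)·log₂(P(1)) = -(0.3145)·log₂(0.3145) = 0.52486
  -P(2)·log₂(P(2)) = -(0.6855)·log₂(0.6855) = 0.37344
H(P) = 0.52486 + 0.37344 = 0.89830 bits

log₂(2) = 1.00000 bits

D_KL(P||U) = 1.00000 - 0.89830 = 0.10170 ≈ 0.1017 bits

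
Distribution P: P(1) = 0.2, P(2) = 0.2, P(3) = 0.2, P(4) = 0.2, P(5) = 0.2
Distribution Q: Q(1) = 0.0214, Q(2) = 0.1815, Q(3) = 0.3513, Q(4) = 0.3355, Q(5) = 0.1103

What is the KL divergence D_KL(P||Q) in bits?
0.5328 bits

D_KL(P||Q) = Σ P(x) log₂(P(x)/Q(x))

Computing term by term:
  P(1)·log₂(P(1)/Q(1)) = 0.2·log₂(0.2/0.0214) = 0.64486
  P(2)·log₂(P(2)/Q(2)) = 0.2·log₂(0.2/0.1815) = 0.02801
  P(3)·log₂(P(3)/Q(3)) = 0.2·log₂(0.2/0.3513) = -0.16254
  P(4)·log₂(P(4)/Q(4)) = 0.2·log₂(0.2/0.3355) = -0.14926
  P(5)·log₂(P(5)/Q(5)) = 0.2·log₂(0.2/0.1103) = 0.17171

D_KL(P||Q) = 0.64486 + 0.02801 - 0.16254 - 0.14926 + 0.17171 = 0.53278 ≈ 0.5328 bits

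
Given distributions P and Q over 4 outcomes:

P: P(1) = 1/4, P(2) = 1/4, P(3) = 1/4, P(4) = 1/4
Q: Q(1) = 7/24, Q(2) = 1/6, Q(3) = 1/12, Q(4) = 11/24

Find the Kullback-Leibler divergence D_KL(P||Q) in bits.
0.2683 bits

D_KL(P||Q) = Σ P(x) log₂(P(x)/Q(x))

Computing term by term:
  P(1)·log₂(P(1)/Q(1)) = (1/4)·log₂((1/4)/(7/24)) = -0.05560
  P(2)·log₂(P(2)/Q(2)) = (1/4)·log₂((1/4)/(1/6)) = 0.14624
  P(3)·log₂(P(3)/Q(3)) = (1/4)·log₂((1/4)/(1/12)) = 0.39624
  P(4)·log₂(P(4)/Q(4)) = (1/4)·log₂((1/4)/(11/24)) = -0.21862

D_KL(P||Q) = -0.05560 + 0.14624 + 0.39624 - 0.21862 = 0.26826 ≈ 0.2683 bits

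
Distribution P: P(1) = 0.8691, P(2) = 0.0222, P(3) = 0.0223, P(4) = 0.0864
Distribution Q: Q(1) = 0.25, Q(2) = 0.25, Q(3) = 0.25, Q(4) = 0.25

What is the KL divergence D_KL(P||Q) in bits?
1.2745 bits

D_KL(P||Q) = Σ P(x) log₂(P(x)/Q(x))

Computing term by term:
  P(1)·log₂(P(1)/Q(1)) = 0.8691·log₂(0.8691/0.25) = 1.56229
  P(2)·log₂(P(2)/Q(2)) = 0.0222·log₂(0.0222/0.25) = -0.07755
  P(3)·log₂(P(3)/Q(3)) = 0.0223·log₂(0.0223/0.25) = -0.07776
  P(4)·log₂(P(4)/Q(4)) = 0.0864·log₂(0.0864/0.25) = -0.13244

D_KL(P||Q) = 1.56229 - 0.07755 - 0.07776 - 0.13244 = 1.27454 ≈ 1.2745 bits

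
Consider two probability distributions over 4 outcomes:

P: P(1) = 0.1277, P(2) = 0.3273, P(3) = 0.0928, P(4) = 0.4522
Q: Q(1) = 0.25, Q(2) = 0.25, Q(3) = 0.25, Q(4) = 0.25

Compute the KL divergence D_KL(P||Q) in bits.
0.2574 bits

D_KL(P||Q) = Σ P(x) log₂(P(x)/Q(x))

Computing term by term:
  P(1)·log₂(P(1)/Q(1)) = 0.1277·log₂(0.1277/0.25) = -0.12376
  P(2)·log₂(P(2)/Q(2)) = 0.3273·log₂(0.3273/0.25) = 0.12722
  P(3)·log₂(P(3)/Q(3)) = 0.0928·log₂(0.0928/0.25) = -0.13268
  P(4)·log₂(P(4)/Q(4)) = 0.4522·log₂(0.4522/0.25) = 0.38665

D_KL(P||Q) = -0.12376 + 0.12722 - 0.13268 + 0.38665 = 0.25743 ≈ 0.2574 bits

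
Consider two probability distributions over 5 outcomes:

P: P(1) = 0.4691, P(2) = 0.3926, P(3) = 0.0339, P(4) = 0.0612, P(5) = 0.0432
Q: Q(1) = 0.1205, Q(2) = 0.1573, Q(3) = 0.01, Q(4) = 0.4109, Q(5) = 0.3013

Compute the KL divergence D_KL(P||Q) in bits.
1.2084 bits

D_KL(P||Q) = Σ P(x) log₂(P(x)/Q(x))

Computing term by term:
  P(1)·log₂(P(1)/Q(1)) = 0.4691·log₂(0.4691/0.1205) = 0.91984
  P(2)·log₂(P(2)/Q(2)) = 0.3926·log₂(0.3926/0.1573) = 0.51805
  P(3)·log₂(P(3)/Q(3)) = 0.0339·log₂(0.0339/0.01) = 0.05971
  P(4)·log₂(P(4)/Q(4)) = 0.0612·log₂(0.0612/0.4109) = -0.16813
  P(5)·log₂(P(5)/Q(5)) = 0.0432·log₂(0.0432/0.3013) = -0.12105

D_KL(P||Q) = 0.91984 + 0.51805 + 0.05971 - 0.16813 - 0.12105 = 1.20842 ≈ 1.2084 bits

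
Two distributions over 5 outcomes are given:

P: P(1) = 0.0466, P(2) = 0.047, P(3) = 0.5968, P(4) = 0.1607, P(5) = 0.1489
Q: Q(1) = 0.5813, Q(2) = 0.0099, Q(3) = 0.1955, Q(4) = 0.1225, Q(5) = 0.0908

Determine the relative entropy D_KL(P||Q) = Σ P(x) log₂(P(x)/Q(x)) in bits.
1.0660 bits

D_KL(P||Q) = Σ P(x) log₂(P(x)/Q(x))

Computing term by term:
  P(1)·log₂(P(1)/Q(1)) = 0.0466·log₂(0.0466/0.5813) = -0.16967
  P(2)·log₂(P(2)/Q(2)) = 0.047·log₂(0.047/0.0099) = 0.10562
  P(3)·log₂(P(3)/Q(3)) = 0.5968·log₂(0.5968/0.1955) = 0.96090
  P(4)·log₂(P(4)/Q(4)) = 0.1607·log₂(0.1607/0.1225) = 0.06293
  P(5)·log₂(P(5)/Q(5)) = 0.1489·log₂(0.1489/0.0908) = 0.10625

D_KL(P||Q) = -0.16967 + 0.10562 + 0.96090 + 0.06293 + 0.10625 = 1.06603 ≈ 1.0660 bits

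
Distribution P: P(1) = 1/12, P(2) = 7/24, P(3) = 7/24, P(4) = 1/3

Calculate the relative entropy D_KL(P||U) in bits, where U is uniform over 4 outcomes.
0.1360 bits

U(i) = 1/4 for all i

D_KL(P||U) = Σ P(x) log₂(P(x) / (1/4))
           = Σ P(x) log₂(P(x)) + log₂(4)
           = log₂(4) - H(P)

H(P) = -Σ P(x) log₂(P(x)):
  -P(1)·log₂(P(1)) = -(1/12)·log₂(1/12) = 0.29875
  -P(2)·log₂(P(2)) = -(7/24)·log₂(7/24) = 0.51847
  -P(3)·log₂(P(3)) = -(7/24)·log₂(7/24) = 0.51847
  -P(4)·log₂(P(4)) = -(1/3)·log₂(1/3) = 0.52832
H(P) = 0.29875 + 0.51847 + 0.51847 + 0.52832 = 1.86401 bits

log₂(4) = 2.00000 bits

D_KL(P||U) = 2.00000 - 1.86401 = 0.13599 ≈ 0.1360 bits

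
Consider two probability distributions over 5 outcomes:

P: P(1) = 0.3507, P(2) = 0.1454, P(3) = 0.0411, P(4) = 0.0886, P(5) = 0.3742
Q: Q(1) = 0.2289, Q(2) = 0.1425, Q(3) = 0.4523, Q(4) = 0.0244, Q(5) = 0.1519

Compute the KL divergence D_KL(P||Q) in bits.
0.7294 bits

D_KL(P||Q) = Σ P(x) log₂(P(x)/Q(x))

Computing term by term:
  P(1)·log₂(P(1)/Q(1)) = 0.3507·log₂(0.3507/0.2289) = 0.21586
  P(2)·log₂(P(2)/Q(2)) = 0.1454·log₂(0.1454/0.1425) = 0.00423
  P(3)·log₂(P(3)/Q(3)) = 0.0411·log₂(0.0411/0.4523) = -0.14221
  P(4)·log₂(P(4)/Q(4)) = 0.0886·log₂(0.0886/0.0244) = 0.16483
  P(5)·log₂(P(5)/Q(5)) = 0.3742·log₂(0.3742/0.1519) = 0.48672

D_KL(P||Q) = 0.21586 + 0.00423 - 0.14221 + 0.16483 + 0.48672 = 0.72943 ≈ 0.7294 bits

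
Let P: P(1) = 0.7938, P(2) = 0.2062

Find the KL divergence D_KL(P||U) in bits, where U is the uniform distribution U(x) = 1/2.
0.2658 bits

U(i) = 1/2 for all i

D_KL(P||U) = Σ P(x) log₂(P(x) / (1/2))
           = Σ P(x) log₂(P(x)) + log₂(2)
           = log₂(2) - H(P)

H(P) = -Σ P(x) log₂(P(x)):
  -P(1)·log₂(P(1)) = -(0.7938)·log₂(0.7938) = 0.26446
  -P(2)·log₂(P(2)) = -(0.2062)·log₂(0.2062) = 0.46970
H(P) = 0.26446 + 0.46970 = 0.73416 bits

log₂(2) = 1.00000 bits

D_KL(P||U) = 1.00000 - 0.73416 = 0.26584 ≈ 0.2658 bits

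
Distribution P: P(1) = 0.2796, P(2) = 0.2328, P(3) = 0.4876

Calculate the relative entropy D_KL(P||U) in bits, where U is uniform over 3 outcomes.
0.0761 bits

U(i) = 1/3 for all i

D_KL(P||U) = Σ P(x) log₂(P(x) / (1/3))
           = Σ P(x) log₂(P(x)) + log₂(3)
           = log₂(3) - H(P)

H(P) = -Σ P(x) log₂(P(x)):
  -P(1)·log₂(P(1)) = -(0.2796)·log₂(0.2796) = 0.51406
  -P(2)·log₂(P(2)) = -(0.2328)·log₂(0.2328) = 0.48954
  -P(3)·log₂(P(3)) = -(0.4876)·log₂(0.4876) = 0.50527
H(P) = 0.51406 + 0.48954 + 0.50527 = 1.50887 bits

log₂(3) = 1.58496 bits

D_KL(P||U) = 1.58496 - 1.50887 = 0.07609 ≈ 0.0761 bits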